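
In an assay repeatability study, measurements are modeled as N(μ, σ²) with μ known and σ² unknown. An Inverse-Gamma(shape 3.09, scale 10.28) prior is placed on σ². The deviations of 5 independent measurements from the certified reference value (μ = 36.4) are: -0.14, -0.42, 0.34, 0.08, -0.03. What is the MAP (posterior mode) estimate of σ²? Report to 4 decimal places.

1.5841

With known mean μ and an Inverse-Gamma(α, β) prior on σ², the Normal likelihood is conjugate: posterior is Inv-Gamma(α + n/2, β + Σ(xᵢ−μ)²/2).
Σ(xᵢ−μ)² = (-0.14)² + (-0.42)² + (0.34)² + (0.08)² + (-0.03)² = 0.3189.
Posterior: Inv-Gamma(3.09 + 5/2, 10.28 + 0.3189/2) = Inv-Gamma(5.59, 10.43945).
Mode = β/(α+1) = 10.43945/6.59 = 1.5841.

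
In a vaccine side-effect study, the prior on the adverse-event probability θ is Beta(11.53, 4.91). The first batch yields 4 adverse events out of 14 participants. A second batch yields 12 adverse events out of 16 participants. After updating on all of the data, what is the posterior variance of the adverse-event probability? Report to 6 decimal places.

The Beta prior is conjugate to a Binomial/Bernoulli likelihood; the update adds successes to α and failures to β.
After batch 1: Beta(11.53+4, 4.91+10) = Beta(15.53, 14.91).
After batch 2: Beta(15.53+12, 14.91+4) = Beta(27.53, 18.91).
Var = αβ/((α+β)²(α+β+1)) = 27.53·18.91/(46.44²·47.44) = 0.005088.

0.005088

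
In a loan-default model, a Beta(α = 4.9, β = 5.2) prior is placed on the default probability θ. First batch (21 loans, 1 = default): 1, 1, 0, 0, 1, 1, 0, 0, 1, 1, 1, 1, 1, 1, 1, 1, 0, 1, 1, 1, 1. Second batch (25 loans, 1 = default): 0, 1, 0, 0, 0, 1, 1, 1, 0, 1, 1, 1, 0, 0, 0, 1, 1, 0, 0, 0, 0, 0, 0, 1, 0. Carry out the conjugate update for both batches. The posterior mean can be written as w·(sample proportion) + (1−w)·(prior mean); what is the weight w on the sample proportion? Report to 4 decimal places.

The Beta prior is conjugate to a Binomial/Bernoulli likelihood; the update adds successes to α and failures to β.
Total number of loans: n = 21 + 25 = 46.
Posterior mean = (α₀+k)/(α₀+β₀+n) = [n/(α₀+β₀+n)]·(k/n) + [(α₀+β₀)/(α₀+β₀+n)]·α₀/(α₀+β₀), so only n and the prior enter the weight.
The weight on the data is w = n/(α₀+β₀+n) = 46/(4.9+5.2+46) = 46/56.1 = 0.8200.

0.8200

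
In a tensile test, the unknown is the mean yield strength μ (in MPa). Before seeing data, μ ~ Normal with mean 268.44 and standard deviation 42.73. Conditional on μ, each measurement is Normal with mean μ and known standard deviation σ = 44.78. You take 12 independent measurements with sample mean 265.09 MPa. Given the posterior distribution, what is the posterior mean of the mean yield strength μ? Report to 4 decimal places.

For Normal data with known variance σ², a Normal(μ₀, σ₀²) prior on μ is conjugate. Posterior precision = 1/σ₀² + n/σ²; posterior mean is the precision-weighted average of μ₀ and x̄.
n·x̄ = 12·265.09 = 3181.08.
σ₀² = 42.73² = 1825.8529, σ² = 44.78² = 2005.2484; σ² + n·σ₀² = 2005.2484 + 12·1825.8529 = 23915.4832.
Posterior mean = (μ₀/σ₀² + n·x̄/σ²)/(1/σ₀² + n/σ²) = (σ²·μ₀ + σ₀²·n·x̄)/(σ² + n·σ₀²) = (2005.2484·268.44 + 1825.8529·3181.08)/23915.4832 = 6346473.023628/23915.4832 = 265.3709.

265.3709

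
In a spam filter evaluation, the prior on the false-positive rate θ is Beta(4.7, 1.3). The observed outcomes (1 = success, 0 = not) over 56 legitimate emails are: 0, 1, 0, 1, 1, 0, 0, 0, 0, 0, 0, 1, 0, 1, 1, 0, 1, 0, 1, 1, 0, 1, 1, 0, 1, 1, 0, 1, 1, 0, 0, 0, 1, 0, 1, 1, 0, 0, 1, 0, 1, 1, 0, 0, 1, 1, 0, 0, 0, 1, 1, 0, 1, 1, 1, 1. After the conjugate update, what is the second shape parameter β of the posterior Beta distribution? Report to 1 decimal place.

28.3

The Beta prior is conjugate to a Binomial/Bernoulli likelihood; the update adds successes to α and failures to β.
Posterior: Beta(α+k, β+n−k) = Beta(4.7+29, 1.3+27) = Beta(33.7, 28.3).
Posterior β = 28.3.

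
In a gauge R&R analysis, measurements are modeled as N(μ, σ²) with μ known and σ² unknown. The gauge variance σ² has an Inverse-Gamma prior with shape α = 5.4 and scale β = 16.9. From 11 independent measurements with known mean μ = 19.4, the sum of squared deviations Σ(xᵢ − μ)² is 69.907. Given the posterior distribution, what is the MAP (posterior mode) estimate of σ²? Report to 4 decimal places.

4.3574

With known mean μ and an Inverse-Gamma(α, β) prior on σ², the Normal likelihood is conjugate: posterior is Inv-Gamma(α + n/2, β + Σ(xᵢ−μ)²/2).
Posterior: Inv-Gamma(5.4 + 11/2, 16.9 + 69.907/2) = Inv-Gamma(10.90, 51.8535).
Mode = β/(α+1) = 51.8535/11.90 = 4.3574.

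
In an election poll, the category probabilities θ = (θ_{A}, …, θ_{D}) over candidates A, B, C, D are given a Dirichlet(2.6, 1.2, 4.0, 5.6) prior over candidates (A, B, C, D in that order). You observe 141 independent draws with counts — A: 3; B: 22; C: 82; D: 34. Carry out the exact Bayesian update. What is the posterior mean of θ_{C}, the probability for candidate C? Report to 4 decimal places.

The Dirichlet prior is conjugate to the Multinomial likelihood: each posterior αⱼ = prior αⱼ + observed count nⱼ.
Posterior concentration: (5.6, 23.2, 86.0, 39.6), total = 154.4.
E[θ_{C}|data] = α_{C}/Σα = 86.0/154.4 = 0.5570.

0.5570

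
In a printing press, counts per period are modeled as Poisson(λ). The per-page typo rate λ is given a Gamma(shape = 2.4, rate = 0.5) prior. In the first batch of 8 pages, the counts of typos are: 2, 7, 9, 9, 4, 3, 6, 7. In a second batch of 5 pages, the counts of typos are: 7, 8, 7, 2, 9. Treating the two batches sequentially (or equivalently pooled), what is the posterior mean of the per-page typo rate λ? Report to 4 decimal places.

With a Gamma(shape α, rate β) prior, the Poisson likelihood is conjugate: the posterior is Gamma(α + ΣXᵢ, β + n).
Batch 1: sum of counts S = 47 over n = 8 pages.
After batch 1: Gamma(α+S, β+n) = Gamma(2.4+47, 0.5+8) = Gamma(49.4, 8.5).
Batch 2: sum of counts S = 33 over n = 5 pages.
After batch 2: Gamma(α+S, β+n) = Gamma(49.4+33, 8.5+5) = Gamma(82.4, 13.5).
Posterior mean = α/β = 82.4/13.5 = 6.1037.

6.1037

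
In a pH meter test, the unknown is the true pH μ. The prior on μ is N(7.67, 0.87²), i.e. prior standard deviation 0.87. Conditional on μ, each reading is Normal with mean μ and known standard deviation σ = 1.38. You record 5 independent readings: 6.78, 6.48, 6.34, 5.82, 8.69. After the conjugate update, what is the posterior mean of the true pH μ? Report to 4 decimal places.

For Normal data with known variance σ², a Normal(μ₀, σ₀²) prior on μ is conjugate. Posterior precision = 1/σ₀² + n/σ²; posterior mean is the precision-weighted average of μ₀ and x̄.
Σxᵢ = 6.78 + 6.48 + 6.34 + 5.82 + 8.69 = 34.11, so n·x̄ = 34.11.
σ₀² = 0.87² = 0.7569, σ² = 1.38² = 1.9044; σ² + n·σ₀² = 1.9044 + 5·0.7569 = 5.6889.
Posterior mean = (μ₀/σ₀² + n·x̄/σ²)/(1/σ₀² + n/σ²) = (σ²·μ₀ + σ₀²·n·x̄)/(σ² + n·σ₀²) = (1.9044·7.67 + 0.7569·34.11)/5.6889 = 40.424607/5.6889 = 7.1059.

7.1059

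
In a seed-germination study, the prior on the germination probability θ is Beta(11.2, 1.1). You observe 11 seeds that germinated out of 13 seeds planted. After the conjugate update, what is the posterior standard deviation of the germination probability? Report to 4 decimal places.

The Beta prior is conjugate to a Binomial/Bernoulli likelihood; the update adds successes to α and failures to β.
Posterior: Beta(α+k, β+n−k) = Beta(11.2+11, 1.1+2) = Beta(22.2, 3.1).
Var = αβ/((α+β)²(α+β+1)) = 22.2·3.1/(25.3²·26.3) = 0.00408807; SD = √0.00408807 = 0.0639.

0.0639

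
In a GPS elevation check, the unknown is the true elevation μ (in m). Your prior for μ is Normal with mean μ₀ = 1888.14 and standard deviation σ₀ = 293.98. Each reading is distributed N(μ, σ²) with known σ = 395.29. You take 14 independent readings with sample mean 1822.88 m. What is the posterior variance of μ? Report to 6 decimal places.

9884.506608

For Normal data with known variance σ², a Normal(μ₀, σ₀²) prior on μ is conjugate. Posterior precision = 1/σ₀² + n/σ²; posterior mean is the precision-weighted average of μ₀ and x̄.
σ₀² = 293.98² = 86424.2404, σ² = 395.29² = 156254.1841; σ² + n·σ₀² = 156254.1841 + 14·86424.2404 = 1366193.5497.
Posterior precision = 1/σ₀² + n/σ² = 1/86424.2404 + 14/156254.1841 = (σ² + n·σ₀²)/(σ₀²σ²) = 1366193.5497/(86424.2404·156254.1841); posterior variance σₙ² = σ₀²σ²/(σ² + n·σ₀²) = 86424.2404·156254.1841/1366193.5497 = 9884.506608.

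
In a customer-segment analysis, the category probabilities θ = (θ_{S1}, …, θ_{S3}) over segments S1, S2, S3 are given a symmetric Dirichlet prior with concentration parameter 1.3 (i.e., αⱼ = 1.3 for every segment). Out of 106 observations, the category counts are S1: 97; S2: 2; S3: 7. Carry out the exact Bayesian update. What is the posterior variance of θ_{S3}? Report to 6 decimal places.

0.000630

The Dirichlet prior is conjugate to the Multinomial likelihood: each posterior αⱼ = prior αⱼ + observed count nⱼ.
Posterior concentration: (98.3, 3.3, 8.3), total = 109.9.
Var[θ_j] = α_j(Σα−α_j)/((Σα)²(Σα+1)) = 8.3·101.6/(109.9²·110.9) = 0.000630.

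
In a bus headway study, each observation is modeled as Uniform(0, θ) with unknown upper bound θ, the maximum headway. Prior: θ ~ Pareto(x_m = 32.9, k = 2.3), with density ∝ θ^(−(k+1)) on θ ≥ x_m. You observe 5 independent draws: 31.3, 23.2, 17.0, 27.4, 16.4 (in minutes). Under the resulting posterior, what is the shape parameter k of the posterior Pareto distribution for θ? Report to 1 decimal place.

7.3

A Pareto(scale x_m, shape k) prior on the upper bound θ of Uniform(0, θ) is conjugate: posterior is Pareto(max(x_m, max xᵢ), k + n).
Sample maximum = 31.3; prior scale x_m = 32.9 → posterior scale = max = 32.9.
Posterior shape = 2.3 + 5 = 7.3.
Posterior shape k = 7.3.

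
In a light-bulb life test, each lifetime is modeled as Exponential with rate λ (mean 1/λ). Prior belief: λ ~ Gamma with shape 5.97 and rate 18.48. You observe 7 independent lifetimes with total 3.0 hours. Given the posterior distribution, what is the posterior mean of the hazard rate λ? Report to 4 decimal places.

0.6038

With a Gamma(shape α, rate β) prior on the exponential rate λ, the posterior after n observations with total T = Σxᵢ is Gamma(α+n, β+T).
Posterior: Gamma(5.97+7, 18.48+3.0) = Gamma(12.97, 21.48).
Posterior mean of λ = α/β = 12.97/21.48 = 0.6038.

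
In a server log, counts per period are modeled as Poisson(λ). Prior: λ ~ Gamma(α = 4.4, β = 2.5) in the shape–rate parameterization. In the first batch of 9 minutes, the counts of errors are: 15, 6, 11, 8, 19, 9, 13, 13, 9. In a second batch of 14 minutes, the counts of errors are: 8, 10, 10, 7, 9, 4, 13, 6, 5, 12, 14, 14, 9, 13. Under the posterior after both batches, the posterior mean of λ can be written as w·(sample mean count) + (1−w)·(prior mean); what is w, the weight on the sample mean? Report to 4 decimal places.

0.9020

With a Gamma(shape α, rate β) prior, the Poisson likelihood is conjugate: the posterior is Gamma(α + ΣXᵢ, β + n).
Total number of minutes: n = 9 + 14 = 23.
Posterior mean = (α₀+S)/(β₀+n) = [n/(β₀+n)]·(S/n) + [β₀/(β₀+n)]·(α₀/β₀), so only n and β₀ enter the weight.
Weight on data w = n/(β₀+n) = 23/(2.5+23) = 23/25.5 = 0.9020.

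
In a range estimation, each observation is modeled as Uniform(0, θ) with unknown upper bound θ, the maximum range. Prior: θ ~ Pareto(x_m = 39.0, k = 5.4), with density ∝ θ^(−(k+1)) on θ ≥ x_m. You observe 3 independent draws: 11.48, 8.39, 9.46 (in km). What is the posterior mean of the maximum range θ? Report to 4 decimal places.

A Pareto(scale x_m, shape k) prior on the upper bound θ of Uniform(0, θ) is conjugate: posterior is Pareto(max(x_m, max xᵢ), k + n).
Sample maximum = 11.48; prior scale x_m = 39.0 → posterior scale = max = 39.00.
Posterior shape = 5.4 + 3 = 8.4.
E[θ|data] = k·x_m/(k−1) = 8.4·39.00/7.4 = 44.2703.

44.2703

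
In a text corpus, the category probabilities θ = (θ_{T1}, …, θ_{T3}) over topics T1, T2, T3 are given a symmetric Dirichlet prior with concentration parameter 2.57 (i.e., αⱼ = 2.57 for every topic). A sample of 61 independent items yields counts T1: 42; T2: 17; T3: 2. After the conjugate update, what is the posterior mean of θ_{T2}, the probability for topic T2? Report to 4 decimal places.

0.2848

The Dirichlet prior is conjugate to the Multinomial likelihood: each posterior αⱼ = prior αⱼ + observed count nⱼ.
Posterior concentration: (44.57, 19.57, 4.57), total = 68.71.
E[θ_{T2}|data] = α_{T2}/Σα = 19.57/68.71 = 0.2848.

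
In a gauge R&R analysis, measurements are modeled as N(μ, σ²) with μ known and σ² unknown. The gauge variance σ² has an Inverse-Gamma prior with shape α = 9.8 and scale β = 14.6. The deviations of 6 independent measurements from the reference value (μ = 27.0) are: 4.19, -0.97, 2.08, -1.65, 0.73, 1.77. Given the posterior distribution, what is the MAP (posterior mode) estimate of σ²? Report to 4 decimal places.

With known mean μ and an Inverse-Gamma(α, β) prior on σ², the Normal likelihood is conjugate: posterior is Inv-Gamma(α + n/2, β + Σ(xᵢ−μ)²/2).
Σ(xᵢ−μ)² = (4.19)² + (-0.97)² + (2.08)² + (-1.65)² + (0.73)² + (1.77)² = 29.2117.
Posterior: Inv-Gamma(9.8 + 6/2, 14.6 + 29.2117/2) = Inv-Gamma(12.80, 29.20585).
Mode = β/(α+1) = 29.20585/13.80 = 2.1164.

2.1164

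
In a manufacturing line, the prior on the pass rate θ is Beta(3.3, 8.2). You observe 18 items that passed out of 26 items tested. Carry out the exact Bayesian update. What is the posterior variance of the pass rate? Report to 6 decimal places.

0.006373

The Beta prior is conjugate to a Binomial/Bernoulli likelihood; the update adds successes to α and failures to β.
Posterior: Beta(α+k, β+n−k) = Beta(3.3+18, 8.2+8) = Beta(21.3, 16.2).
Var = αβ/((α+β)²(α+β+1)) = 21.3·16.2/(37.5²·38.5) = 0.006373.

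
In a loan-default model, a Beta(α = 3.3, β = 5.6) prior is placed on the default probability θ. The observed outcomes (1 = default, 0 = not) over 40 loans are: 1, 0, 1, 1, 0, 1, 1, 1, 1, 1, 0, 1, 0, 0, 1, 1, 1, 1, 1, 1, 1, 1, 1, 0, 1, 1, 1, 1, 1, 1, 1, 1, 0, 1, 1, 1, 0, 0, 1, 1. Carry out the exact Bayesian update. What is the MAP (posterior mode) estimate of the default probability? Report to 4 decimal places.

0.7100

The Beta prior is conjugate to a Binomial/Bernoulli likelihood; the update adds successes to α and failures to β.
Posterior: Beta(α+k, β+n−k) = Beta(3.3+31, 5.6+9) = Beta(34.3, 14.6).
Mode of Beta(a,b) for a,b>1 is (a−1)/(a+b−2) = 33.3/46.9 = 0.7100.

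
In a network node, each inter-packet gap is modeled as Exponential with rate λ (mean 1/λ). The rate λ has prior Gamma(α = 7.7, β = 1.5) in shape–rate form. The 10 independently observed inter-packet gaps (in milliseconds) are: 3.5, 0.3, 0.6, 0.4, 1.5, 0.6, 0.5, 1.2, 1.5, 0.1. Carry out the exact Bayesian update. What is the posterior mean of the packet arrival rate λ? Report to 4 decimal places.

With a Gamma(shape α, rate β) prior on the exponential rate λ, the posterior after n observations with total T = Σxᵢ is Gamma(α+n, β+T).
Sum of observations T = 10.2 milliseconds; n = 10.
Posterior: Gamma(7.7+10, 1.5+10.2) = Gamma(17.7, 11.7).
Posterior mean of λ = α/β = 17.7/11.7 = 1.5128.

1.5128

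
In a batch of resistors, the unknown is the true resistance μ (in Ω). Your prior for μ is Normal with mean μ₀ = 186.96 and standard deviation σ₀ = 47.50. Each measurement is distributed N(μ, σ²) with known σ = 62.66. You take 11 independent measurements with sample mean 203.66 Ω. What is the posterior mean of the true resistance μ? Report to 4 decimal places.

201.3790

For Normal data with known variance σ², a Normal(μ₀, σ₀²) prior on μ is conjugate. Posterior precision = 1/σ₀² + n/σ²; posterior mean is the precision-weighted average of μ₀ and x̄.
n·x̄ = 11·203.66 = 2240.26.
σ₀² = 47.50² = 2256.25, σ² = 62.66² = 3926.2756; σ² + n·σ₀² = 3926.2756 + 11·2256.25 = 28745.0256.
Posterior mean = (μ₀/σ₀² + n·x̄/σ²)/(1/σ₀² + n/σ²) = (σ²·μ₀ + σ₀²·n·x̄)/(σ² + n·σ₀²) = (3926.2756·186.96 + 2256.25·2240.26)/28745.0256 = 5788643.111176/28745.0256 = 201.3790.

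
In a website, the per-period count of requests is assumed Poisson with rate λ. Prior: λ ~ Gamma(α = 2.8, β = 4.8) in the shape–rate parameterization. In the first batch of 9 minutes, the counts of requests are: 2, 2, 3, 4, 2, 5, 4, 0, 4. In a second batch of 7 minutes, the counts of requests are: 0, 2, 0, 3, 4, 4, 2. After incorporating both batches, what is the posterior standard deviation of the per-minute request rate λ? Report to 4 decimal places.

With a Gamma(shape α, rate β) prior, the Poisson likelihood is conjugate: the posterior is Gamma(α + ΣXᵢ, β + n).
Batch 1: sum of counts S = 26 over n = 9 minutes.
After batch 1: Gamma(α+S, β+n) = Gamma(2.8+26, 4.8+9) = Gamma(28.8, 13.8).
Batch 2: sum of counts S = 15 over n = 7 minutes.
After batch 2: Gamma(α+S, β+n) = Gamma(28.8+15, 13.8+7) = Gamma(43.8, 20.8).
SD = √α/β = √43.8/20.8 = 0.3182.

0.3182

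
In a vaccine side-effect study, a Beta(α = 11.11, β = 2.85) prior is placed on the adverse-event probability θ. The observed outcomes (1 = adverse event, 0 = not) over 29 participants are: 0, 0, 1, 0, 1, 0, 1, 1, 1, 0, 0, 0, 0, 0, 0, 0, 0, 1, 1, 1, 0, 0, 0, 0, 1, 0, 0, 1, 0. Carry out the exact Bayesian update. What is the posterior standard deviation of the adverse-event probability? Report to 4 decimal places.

0.0754

The Beta prior is conjugate to a Binomial/Bernoulli likelihood; the update adds successes to α and failures to β.
Posterior: Beta(α+k, β+n−k) = Beta(11.11+10, 2.85+19) = Beta(21.11, 21.85).
Var = αβ/((α+β)²(α+β+1)) = 21.11·21.85/(42.96²·43.96) = 0.00568530; SD = √0.00568530 = 0.0754.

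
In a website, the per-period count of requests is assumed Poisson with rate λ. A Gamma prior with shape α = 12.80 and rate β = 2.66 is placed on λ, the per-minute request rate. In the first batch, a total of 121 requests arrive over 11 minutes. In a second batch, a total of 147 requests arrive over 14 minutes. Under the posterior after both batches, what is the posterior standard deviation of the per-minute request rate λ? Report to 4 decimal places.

0.6058

With a Gamma(shape α, rate β) prior, the Poisson likelihood is conjugate: the posterior is Gamma(α + ΣXᵢ, β + n).
After batch 1: Gamma(α+S, β+n) = Gamma(12.80+121, 2.66+11) = Gamma(133.80, 13.66).
After batch 2: Gamma(α+S, β+n) = Gamma(133.80+147, 13.66+14) = Gamma(280.80, 27.66).
SD = √α/β = √280.80/27.66 = 0.6058.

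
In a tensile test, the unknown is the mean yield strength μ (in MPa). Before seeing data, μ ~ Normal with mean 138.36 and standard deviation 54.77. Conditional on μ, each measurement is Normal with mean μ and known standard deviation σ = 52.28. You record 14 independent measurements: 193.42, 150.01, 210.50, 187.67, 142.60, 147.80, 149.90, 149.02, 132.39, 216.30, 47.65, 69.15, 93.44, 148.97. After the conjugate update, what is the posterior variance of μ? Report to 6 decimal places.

183.299076

For Normal data with known variance σ², a Normal(μ₀, σ₀²) prior on μ is conjugate. Posterior precision = 1/σ₀² + n/σ²; posterior mean is the precision-weighted average of μ₀ and x̄.
σ₀² = 54.77² = 2999.7529, σ² = 52.28² = 2733.1984; σ² + n·σ₀² = 2733.1984 + 14·2999.7529 = 44729.739.
Posterior precision = 1/σ₀² + n/σ² = 1/2999.7529 + 14/2733.1984 = (σ² + n·σ₀²)/(σ₀²σ²) = 44729.739/(2999.7529·2733.1984); posterior variance σₙ² = σ₀²σ²/(σ² + n·σ₀²) = 2999.7529·2733.1984/44729.739 = 183.299076.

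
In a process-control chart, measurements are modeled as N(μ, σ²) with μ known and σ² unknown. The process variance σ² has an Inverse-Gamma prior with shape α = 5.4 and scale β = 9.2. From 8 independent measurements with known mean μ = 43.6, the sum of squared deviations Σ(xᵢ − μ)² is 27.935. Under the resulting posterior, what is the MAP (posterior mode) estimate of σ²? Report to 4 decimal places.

2.2276

With known mean μ and an Inverse-Gamma(α, β) prior on σ², the Normal likelihood is conjugate: posterior is Inv-Gamma(α + n/2, β + Σ(xᵢ−μ)²/2).
Posterior: Inv-Gamma(5.4 + 8/2, 9.2 + 27.935/2) = Inv-Gamma(9.40, 23.1675).
Mode = β/(α+1) = 23.1675/10.40 = 2.2276.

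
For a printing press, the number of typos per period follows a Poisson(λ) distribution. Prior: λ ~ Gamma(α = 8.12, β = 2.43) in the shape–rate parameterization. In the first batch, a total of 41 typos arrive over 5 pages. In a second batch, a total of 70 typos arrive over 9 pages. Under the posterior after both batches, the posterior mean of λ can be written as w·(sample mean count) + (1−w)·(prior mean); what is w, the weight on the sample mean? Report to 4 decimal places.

0.8521

With a Gamma(shape α, rate β) prior, the Poisson likelihood is conjugate: the posterior is Gamma(α + ΣXᵢ, β + n).
Total number of pages: n = 5 + 9 = 14.
Posterior mean = (α₀+S)/(β₀+n) = [n/(β₀+n)]·(S/n) + [β₀/(β₀+n)]·(α₀/β₀), so only n and β₀ enter the weight.
Weight on data w = n/(β₀+n) = 14/(2.43+14) = 14/16.43 = 0.8521.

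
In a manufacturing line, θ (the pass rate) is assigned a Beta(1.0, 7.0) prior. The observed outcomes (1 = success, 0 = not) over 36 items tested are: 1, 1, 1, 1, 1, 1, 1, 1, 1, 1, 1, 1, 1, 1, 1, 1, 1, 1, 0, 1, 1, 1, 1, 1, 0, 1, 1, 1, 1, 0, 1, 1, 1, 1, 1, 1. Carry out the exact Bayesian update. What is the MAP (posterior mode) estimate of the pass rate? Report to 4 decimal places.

0.7857

The Beta prior is conjugate to a Binomial/Bernoulli likelihood; the update adds successes to α and failures to β.
Posterior: Beta(α+k, β+n−k) = Beta(1.0+33, 7.0+3) = Beta(34.0, 10.0).
Mode of Beta(a,b) for a,b>1 is (a−1)/(a+b−2) = 33.0/42.0 = 0.7857.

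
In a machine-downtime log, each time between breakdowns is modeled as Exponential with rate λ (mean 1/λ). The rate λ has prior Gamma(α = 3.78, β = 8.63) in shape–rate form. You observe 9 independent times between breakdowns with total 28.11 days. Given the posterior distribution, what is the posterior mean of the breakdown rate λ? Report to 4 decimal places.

With a Gamma(shape α, rate β) prior on the exponential rate λ, the posterior after n observations with total T = Σxᵢ is Gamma(α+n, β+T).
Posterior: Gamma(3.78+9, 8.63+28.11) = Gamma(12.78, 36.74).
Posterior mean of λ = α/β = 12.78/36.74 = 0.3478.

0.3478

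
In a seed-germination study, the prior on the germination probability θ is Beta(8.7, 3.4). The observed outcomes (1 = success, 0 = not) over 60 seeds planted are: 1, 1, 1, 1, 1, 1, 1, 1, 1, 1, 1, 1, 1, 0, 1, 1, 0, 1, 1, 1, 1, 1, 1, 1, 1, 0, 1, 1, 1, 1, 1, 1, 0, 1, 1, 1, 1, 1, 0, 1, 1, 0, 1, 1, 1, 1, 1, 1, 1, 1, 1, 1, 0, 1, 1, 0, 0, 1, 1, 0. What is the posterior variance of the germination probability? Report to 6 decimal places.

0.002070

The Beta prior is conjugate to a Binomial/Bernoulli likelihood; the update adds successes to α and failures to β.
Posterior: Beta(α+k, β+n−k) = Beta(8.7+50, 3.4+10) = Beta(58.7, 13.4).
Var = αβ/((α+β)²(α+β+1)) = 58.7·13.4/(72.1²·73.1) = 0.002070.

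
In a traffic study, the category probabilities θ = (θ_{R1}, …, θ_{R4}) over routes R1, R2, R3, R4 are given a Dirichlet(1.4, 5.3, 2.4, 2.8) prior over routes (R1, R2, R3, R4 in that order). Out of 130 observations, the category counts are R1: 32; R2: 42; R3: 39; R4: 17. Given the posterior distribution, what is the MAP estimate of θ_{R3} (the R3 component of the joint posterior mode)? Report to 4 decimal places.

0.2930

The Dirichlet prior is conjugate to the Multinomial likelihood: each posterior αⱼ = prior αⱼ + observed count nⱼ.
Posterior concentration: (33.4, 47.3, 41.4, 19.8), total = 141.9.
Joint mode component: (α_{R3}−1)/(Σα−K) = 40.4/137.9 = 0.2930.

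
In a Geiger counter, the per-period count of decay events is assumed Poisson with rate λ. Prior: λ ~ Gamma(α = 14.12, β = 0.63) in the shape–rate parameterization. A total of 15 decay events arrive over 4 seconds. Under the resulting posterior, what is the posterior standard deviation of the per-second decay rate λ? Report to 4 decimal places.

1.1655

With a Gamma(shape α, rate β) prior, the Poisson likelihood is conjugate: the posterior is Gamma(α + ΣXᵢ, β + n).
Posterior: Gamma(α+S, β+n) = Gamma(14.12+15, 0.63+4) = Gamma(29.12, 4.63).
SD = √α/β = √29.12/4.63 = 1.1655.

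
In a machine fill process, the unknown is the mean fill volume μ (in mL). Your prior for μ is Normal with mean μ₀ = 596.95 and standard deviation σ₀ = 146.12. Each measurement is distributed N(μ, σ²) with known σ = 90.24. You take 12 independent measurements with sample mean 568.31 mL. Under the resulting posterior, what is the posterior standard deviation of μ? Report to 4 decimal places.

For Normal data with known variance σ², a Normal(μ₀, σ₀²) prior on μ is conjugate. Posterior precision = 1/σ₀² + n/σ²; posterior mean is the precision-weighted average of μ₀ and x̄.
σ₀² = 146.12² = 21351.0544, σ² = 90.24² = 8143.2576; σ² + n·σ₀² = 8143.2576 + 12·21351.0544 = 264355.9104.
Posterior precision = 1/σ₀² + n/σ² = 1/21351.0544 + 12/8143.2576 = (σ² + n·σ₀²)/(σ₀²σ²) = 264355.9104/(21351.0544·8143.2576); posterior variance σₙ² = σ₀²σ²/(σ² + n·σ₀²) = 21351.0544·8143.2576/264355.9104 = 657.700960.
Posterior SD = √σₙ² = √(21351.0544·8143.2576/264355.9104) = 25.6457.

25.6457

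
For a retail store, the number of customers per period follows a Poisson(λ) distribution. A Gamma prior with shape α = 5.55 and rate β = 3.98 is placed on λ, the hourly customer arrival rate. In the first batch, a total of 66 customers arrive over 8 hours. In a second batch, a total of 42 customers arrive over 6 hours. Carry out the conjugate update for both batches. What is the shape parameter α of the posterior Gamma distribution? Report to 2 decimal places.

With a Gamma(shape α, rate β) prior, the Poisson likelihood is conjugate: the posterior is Gamma(α + ΣXᵢ, β + n).
After batch 1: Gamma(α+S, β+n) = Gamma(5.55+66, 3.98+8) = Gamma(71.55, 11.98).
After batch 2: Gamma(α+S, β+n) = Gamma(71.55+42, 11.98+6) = Gamma(113.55, 17.98).
Posterior α = 113.55.

113.55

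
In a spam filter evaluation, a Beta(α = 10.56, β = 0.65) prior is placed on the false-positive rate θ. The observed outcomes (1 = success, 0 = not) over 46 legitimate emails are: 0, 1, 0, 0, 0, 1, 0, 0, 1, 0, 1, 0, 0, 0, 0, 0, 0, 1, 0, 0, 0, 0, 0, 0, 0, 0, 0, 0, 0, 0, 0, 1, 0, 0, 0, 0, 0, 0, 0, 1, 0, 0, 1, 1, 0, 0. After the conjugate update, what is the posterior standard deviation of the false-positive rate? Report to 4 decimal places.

The Beta prior is conjugate to a Binomial/Bernoulli likelihood; the update adds successes to α and failures to β.
Posterior: Beta(α+k, β+n−k) = Beta(10.56+9, 0.65+37) = Beta(19.56, 37.65).
Var = αβ/((α+β)²(α+β+1)) = 19.56·37.65/(57.21²·58.21) = 0.00386538; SD = √0.00386538 = 0.0622.

0.0622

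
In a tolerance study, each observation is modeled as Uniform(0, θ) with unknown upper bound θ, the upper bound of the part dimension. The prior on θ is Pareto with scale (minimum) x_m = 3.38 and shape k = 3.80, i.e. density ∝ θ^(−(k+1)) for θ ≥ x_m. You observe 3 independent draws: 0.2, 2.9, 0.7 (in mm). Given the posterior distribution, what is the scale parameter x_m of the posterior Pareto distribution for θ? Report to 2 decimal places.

3.38

A Pareto(scale x_m, shape k) prior on the upper bound θ of Uniform(0, θ) is conjugate: posterior is Pareto(max(x_m, max xᵢ), k + n).
Sample maximum = 2.9; prior scale x_m = 3.38 → posterior scale = max = 3.38.
Posterior shape = 3.80 + 3 = 6.80.
Posterior scale x_m = 3.38.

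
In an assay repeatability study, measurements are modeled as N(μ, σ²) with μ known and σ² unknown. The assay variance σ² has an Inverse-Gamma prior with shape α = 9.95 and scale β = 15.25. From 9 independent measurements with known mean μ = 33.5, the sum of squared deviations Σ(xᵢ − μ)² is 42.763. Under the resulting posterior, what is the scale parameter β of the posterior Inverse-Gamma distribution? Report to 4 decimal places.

With known mean μ and an Inverse-Gamma(α, β) prior on σ², the Normal likelihood is conjugate: posterior is Inv-Gamma(α + n/2, β + Σ(xᵢ−μ)²/2).
Posterior: Inv-Gamma(9.95 + 9/2, 15.25 + 42.763/2) = Inv-Gamma(14.45, 36.6315).
Posterior β = 36.6315.

36.6315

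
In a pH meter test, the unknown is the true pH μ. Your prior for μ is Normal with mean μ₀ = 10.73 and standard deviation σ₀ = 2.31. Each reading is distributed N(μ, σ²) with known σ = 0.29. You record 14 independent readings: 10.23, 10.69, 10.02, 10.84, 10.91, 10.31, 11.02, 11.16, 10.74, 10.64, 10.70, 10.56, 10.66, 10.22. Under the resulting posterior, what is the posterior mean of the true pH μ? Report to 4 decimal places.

10.6216

For Normal data with known variance σ², a Normal(μ₀, σ₀²) prior on μ is conjugate. Posterior precision = 1/σ₀² + n/σ²; posterior mean is the precision-weighted average of μ₀ and x̄.
Σxᵢ = 10.23 + 10.69 + 10.02 + 10.84 + 10.91 + 10.31 + 11.02 + 11.16 + 10.74 + 10.64 + 10.70 + 10.56 + 10.66 + 10.22 = 148.7, so n·x̄ = 148.7.
σ₀² = 2.31² = 5.3361, σ² = 0.29² = 0.0841; σ² + n·σ₀² = 0.0841 + 14·5.3361 = 74.7895.
Posterior mean = (μ₀/σ₀² + n·x̄/σ²)/(1/σ₀² + n/σ²) = (σ²·μ₀ + σ₀²·n·x̄)/(σ² + n·σ₀²) = (0.0841·10.73 + 5.3361·148.7)/74.7895 = 794.380463/74.7895 = 10.6216.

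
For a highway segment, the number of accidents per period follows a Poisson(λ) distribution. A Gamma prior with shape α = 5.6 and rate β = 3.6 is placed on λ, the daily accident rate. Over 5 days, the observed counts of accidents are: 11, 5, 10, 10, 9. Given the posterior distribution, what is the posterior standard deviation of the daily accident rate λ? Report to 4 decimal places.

With a Gamma(shape α, rate β) prior, the Poisson likelihood is conjugate: the posterior is Gamma(α + ΣXᵢ, β + n).
Sum of counts S = 45 over n = 5 days.
Posterior: Gamma(α+S, β+n) = Gamma(5.6+45, 3.6+5) = Gamma(50.6, 8.6).
SD = √α/β = √50.6/8.6 = 0.8271.

0.8271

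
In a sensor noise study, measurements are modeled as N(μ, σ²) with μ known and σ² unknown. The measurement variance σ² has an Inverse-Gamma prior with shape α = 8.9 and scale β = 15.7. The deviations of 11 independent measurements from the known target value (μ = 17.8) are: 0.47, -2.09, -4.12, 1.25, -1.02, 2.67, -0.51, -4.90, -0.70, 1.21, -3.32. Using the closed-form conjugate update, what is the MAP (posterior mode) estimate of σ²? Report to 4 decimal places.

With known mean μ and an Inverse-Gamma(α, β) prior on σ², the Normal likelihood is conjugate: posterior is Inv-Gamma(α + n/2, β + Σ(xᵢ−μ)²/2).
Σ(xᵢ−μ)² = (0.47)² + (-2.09)² + (-4.12)² + (1.25)² + (-1.02)² + (2.67)² + (-0.51)² + (-4.90)² + (-0.70)² + (1.21)² + (-3.32)² = 68.5418.
Posterior: Inv-Gamma(8.9 + 11/2, 15.7 + 68.5418/2) = Inv-Gamma(14.40, 49.97090).
Mode = β/(α+1) = 49.97090/15.40 = 3.2449.

3.2449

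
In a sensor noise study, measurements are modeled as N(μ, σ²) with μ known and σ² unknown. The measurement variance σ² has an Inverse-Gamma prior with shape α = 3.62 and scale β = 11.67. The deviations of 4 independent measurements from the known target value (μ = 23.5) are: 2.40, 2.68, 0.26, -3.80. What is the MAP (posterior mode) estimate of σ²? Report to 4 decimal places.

With known mean μ and an Inverse-Gamma(α, β) prior on σ², the Normal likelihood is conjugate: posterior is Inv-Gamma(α + n/2, β + Σ(xᵢ−μ)²/2).
Σ(xᵢ−μ)² = (2.40)² + (2.68)² + (0.26)² + (-3.80)² = 27.4500.
Posterior: Inv-Gamma(3.62 + 4/2, 11.67 + 27.4500/2) = Inv-Gamma(5.62, 25.39500).
Mode = β/(α+1) = 25.39500/6.62 = 3.8361.

3.8361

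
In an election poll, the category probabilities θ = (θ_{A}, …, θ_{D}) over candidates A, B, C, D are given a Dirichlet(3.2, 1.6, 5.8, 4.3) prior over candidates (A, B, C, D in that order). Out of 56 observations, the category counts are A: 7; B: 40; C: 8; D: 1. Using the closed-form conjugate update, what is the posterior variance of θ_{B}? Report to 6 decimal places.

The Dirichlet prior is conjugate to the Multinomial likelihood: each posterior αⱼ = prior αⱼ + observed count nⱼ.
Posterior concentration: (10.2, 41.6, 13.8, 5.3), total = 70.9.
Var[θ_j] = α_j(Σα−α_j)/((Σα)²(Σα+1)) = 41.6·29.3/(70.9²·71.9) = 0.003372.

0.003372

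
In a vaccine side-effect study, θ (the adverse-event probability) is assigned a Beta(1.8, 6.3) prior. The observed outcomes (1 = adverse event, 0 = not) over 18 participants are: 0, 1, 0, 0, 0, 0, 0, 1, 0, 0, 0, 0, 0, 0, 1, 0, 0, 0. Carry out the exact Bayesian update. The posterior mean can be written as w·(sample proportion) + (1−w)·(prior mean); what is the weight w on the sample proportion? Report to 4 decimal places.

The Beta prior is conjugate to a Binomial/Bernoulli likelihood; the update adds successes to α and failures to β.
Posterior mean = (α₀+k)/(α₀+β₀+n) = [n/(α₀+β₀+n)]·(k/n) + [(α₀+β₀)/(α₀+β₀+n)]·α₀/(α₀+β₀), so only n and the prior enter the weight.
The weight on the data is w = n/(α₀+β₀+n) = 18/(1.8+6.3+18) = 18/26.1 = 0.6897.

0.6897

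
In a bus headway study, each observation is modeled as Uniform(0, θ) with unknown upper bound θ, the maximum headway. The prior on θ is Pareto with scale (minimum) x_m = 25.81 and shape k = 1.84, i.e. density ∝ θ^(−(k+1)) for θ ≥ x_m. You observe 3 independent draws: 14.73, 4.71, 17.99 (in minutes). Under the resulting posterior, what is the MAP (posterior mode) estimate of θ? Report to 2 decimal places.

25.81

A Pareto(scale x_m, shape k) prior on the upper bound θ of Uniform(0, θ) is conjugate: posterior is Pareto(max(x_m, max xᵢ), k + n).
Sample maximum = 17.99; prior scale x_m = 25.81 → posterior scale = max = 25.81.
Posterior shape = 1.84 + 3 = 4.84.
The Pareto density is decreasing on [x_m, ∞), so the mode is x_m = 25.81.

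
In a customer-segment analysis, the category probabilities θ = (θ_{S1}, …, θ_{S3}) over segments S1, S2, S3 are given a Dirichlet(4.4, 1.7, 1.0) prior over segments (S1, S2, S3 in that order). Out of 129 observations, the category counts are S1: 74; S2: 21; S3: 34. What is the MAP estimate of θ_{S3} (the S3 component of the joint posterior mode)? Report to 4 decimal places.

0.2554

The Dirichlet prior is conjugate to the Multinomial likelihood: each posterior αⱼ = prior αⱼ + observed count nⱼ.
Posterior concentration: (78.4, 22.7, 35.0), total = 136.1.
Joint mode component: (α_{S3}−1)/(Σα−K) = 34.0/133.1 = 0.2554.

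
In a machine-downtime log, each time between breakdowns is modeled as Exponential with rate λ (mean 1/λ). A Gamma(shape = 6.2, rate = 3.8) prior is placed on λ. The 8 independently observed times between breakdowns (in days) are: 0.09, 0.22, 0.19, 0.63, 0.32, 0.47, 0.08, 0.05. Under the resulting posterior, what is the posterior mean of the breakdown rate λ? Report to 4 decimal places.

2.4274

With a Gamma(shape α, rate β) prior on the exponential rate λ, the posterior after n observations with total T = Σxᵢ is Gamma(α+n, β+T).
Sum of observations T = 2.05 days; n = 8.
Posterior: Gamma(6.2+8, 3.8+2.05) = Gamma(14.2, 5.85).
Posterior mean of λ = α/β = 14.2/5.85 = 2.4274.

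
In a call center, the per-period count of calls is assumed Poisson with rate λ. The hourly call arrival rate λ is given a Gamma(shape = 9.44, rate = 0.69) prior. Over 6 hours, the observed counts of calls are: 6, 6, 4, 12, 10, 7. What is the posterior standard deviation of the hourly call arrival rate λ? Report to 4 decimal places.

With a Gamma(shape α, rate β) prior, the Poisson likelihood is conjugate: the posterior is Gamma(α + ΣXᵢ, β + n).
Sum of counts S = 45 over n = 6 hours.
Posterior: Gamma(α+S, β+n) = Gamma(9.44+45, 0.69+6) = Gamma(54.44, 6.69).
SD = √α/β = √54.44/6.69 = 1.1029.

1.1029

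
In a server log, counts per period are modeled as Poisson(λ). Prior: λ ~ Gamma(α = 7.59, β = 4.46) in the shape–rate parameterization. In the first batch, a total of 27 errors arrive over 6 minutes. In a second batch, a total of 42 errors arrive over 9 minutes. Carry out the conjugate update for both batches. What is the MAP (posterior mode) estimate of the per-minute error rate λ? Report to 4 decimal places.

With a Gamma(shape α, rate β) prior, the Poisson likelihood is conjugate: the posterior is Gamma(α + ΣXᵢ, β + n).
After batch 1: Gamma(α+S, β+n) = Gamma(7.59+27, 4.46+6) = Gamma(34.59, 10.46).
After batch 2: Gamma(α+S, β+n) = Gamma(34.59+42, 10.46+9) = Gamma(76.59, 19.46).
Mode of Gamma(α,β) for α≥1 is (α−1)/β = 75.59/19.46 = 3.8844.

3.8844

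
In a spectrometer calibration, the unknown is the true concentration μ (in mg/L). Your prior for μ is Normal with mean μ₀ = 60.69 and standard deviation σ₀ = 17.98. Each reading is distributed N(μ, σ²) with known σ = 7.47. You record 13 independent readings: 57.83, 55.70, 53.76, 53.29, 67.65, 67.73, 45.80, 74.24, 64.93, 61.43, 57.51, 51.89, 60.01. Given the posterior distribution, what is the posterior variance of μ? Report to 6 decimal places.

4.236131

For Normal data with known variance σ², a Normal(μ₀, σ₀²) prior on μ is conjugate. Posterior precision = 1/σ₀² + n/σ²; posterior mean is the precision-weighted average of μ₀ and x̄.
σ₀² = 17.98² = 323.2804, σ² = 7.47² = 55.8009; σ² + n·σ₀² = 55.8009 + 13·323.2804 = 4258.4461.
Posterior precision = 1/σ₀² + n/σ² = 1/323.2804 + 13/55.8009 = (σ² + n·σ₀²)/(σ₀²σ²) = 4258.4461/(323.2804·55.8009); posterior variance σₙ² = σ₀²σ²/(σ² + n·σ₀²) = 323.2804·55.8009/4258.4461 = 4.236131.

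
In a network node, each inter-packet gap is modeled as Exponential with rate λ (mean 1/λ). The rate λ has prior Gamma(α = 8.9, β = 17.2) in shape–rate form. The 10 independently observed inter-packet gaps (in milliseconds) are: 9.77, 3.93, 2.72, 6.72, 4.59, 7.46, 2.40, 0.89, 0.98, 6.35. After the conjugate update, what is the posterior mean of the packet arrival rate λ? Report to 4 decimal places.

With a Gamma(shape α, rate β) prior on the exponential rate λ, the posterior after n observations with total T = Σxᵢ is Gamma(α+n, β+T).
Sum of observations T = 45.81 milliseconds; n = 10.
Posterior: Gamma(8.9+10, 17.2+45.81) = Gamma(18.9, 63.01).
Posterior mean of λ = α/β = 18.9/63.01 = 0.3000.

0.3000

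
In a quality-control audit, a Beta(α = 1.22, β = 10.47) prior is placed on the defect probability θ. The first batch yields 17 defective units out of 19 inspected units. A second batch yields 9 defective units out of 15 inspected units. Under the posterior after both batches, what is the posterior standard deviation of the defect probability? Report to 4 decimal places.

0.0718

The Beta prior is conjugate to a Binomial/Bernoulli likelihood; the update adds successes to α and failures to β.
After batch 1: Beta(1.22+17, 10.47+2) = Beta(18.22, 12.47).
After batch 2: Beta(18.22+9, 12.47+6) = Beta(27.22, 18.47).
Var = αβ/((α+β)²(α+β+1)) = 27.22·18.47/(45.69²·46.69) = 0.00515809; SD = √0.00515809 = 0.0718.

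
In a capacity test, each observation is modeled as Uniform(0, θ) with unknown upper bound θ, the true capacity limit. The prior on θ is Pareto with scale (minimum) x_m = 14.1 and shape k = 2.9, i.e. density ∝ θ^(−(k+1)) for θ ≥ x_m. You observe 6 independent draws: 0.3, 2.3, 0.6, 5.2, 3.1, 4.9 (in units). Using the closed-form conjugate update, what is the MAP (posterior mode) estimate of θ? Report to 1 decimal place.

14.1

A Pareto(scale x_m, shape k) prior on the upper bound θ of Uniform(0, θ) is conjugate: posterior is Pareto(max(x_m, max xᵢ), k + n).
Sample maximum = 5.2; prior scale x_m = 14.1 → posterior scale = max = 14.1.
Posterior shape = 2.9 + 6 = 8.9.
The Pareto density is decreasing on [x_m, ∞), so the mode is x_m = 14.1.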